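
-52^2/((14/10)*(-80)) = 169/7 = 24.14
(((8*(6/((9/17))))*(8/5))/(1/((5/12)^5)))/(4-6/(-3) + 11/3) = 10625/56376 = 0.19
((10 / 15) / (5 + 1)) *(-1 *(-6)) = 2 / 3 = 0.67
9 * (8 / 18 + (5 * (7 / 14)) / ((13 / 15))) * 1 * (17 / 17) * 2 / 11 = 779 / 143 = 5.45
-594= -594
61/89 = 0.69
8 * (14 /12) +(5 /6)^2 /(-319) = 107159 /11484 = 9.33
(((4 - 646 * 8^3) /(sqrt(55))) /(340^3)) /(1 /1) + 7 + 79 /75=8.05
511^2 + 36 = 261157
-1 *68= -68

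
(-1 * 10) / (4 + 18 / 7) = -35 / 23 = -1.52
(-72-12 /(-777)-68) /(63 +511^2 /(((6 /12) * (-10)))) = 90640 /33774377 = 0.00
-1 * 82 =-82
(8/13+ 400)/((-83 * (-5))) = 5208/5395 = 0.97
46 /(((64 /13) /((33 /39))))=253 /32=7.91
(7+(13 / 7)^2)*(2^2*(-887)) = -1816576 / 49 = -37072.98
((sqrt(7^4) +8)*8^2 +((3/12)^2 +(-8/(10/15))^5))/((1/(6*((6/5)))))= -35306487/20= -1765324.35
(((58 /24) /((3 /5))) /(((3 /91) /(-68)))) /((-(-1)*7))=-1186.85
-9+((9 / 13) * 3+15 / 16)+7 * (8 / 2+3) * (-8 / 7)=-61.99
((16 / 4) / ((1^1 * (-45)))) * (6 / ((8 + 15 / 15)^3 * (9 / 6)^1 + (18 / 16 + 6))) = -64 / 132075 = -0.00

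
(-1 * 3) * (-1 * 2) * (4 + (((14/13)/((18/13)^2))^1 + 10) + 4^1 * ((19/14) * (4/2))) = 28825/189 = 152.51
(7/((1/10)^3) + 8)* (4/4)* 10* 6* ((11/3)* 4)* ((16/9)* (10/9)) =328908800/27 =12181807.41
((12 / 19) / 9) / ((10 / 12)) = 0.08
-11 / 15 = -0.73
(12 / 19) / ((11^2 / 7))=0.04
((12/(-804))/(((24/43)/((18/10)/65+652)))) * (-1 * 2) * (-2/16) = -9112087/2090400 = -4.36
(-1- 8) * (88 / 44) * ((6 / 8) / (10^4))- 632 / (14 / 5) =-31600189 / 140000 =-225.72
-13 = -13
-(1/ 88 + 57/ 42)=-843/ 616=-1.37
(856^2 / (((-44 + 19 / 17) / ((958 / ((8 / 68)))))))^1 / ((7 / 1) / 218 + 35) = -22112476233088 / 5567373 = -3971797.15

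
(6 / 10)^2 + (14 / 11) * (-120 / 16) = -2526 / 275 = -9.19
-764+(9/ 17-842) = -27293/ 17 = -1605.47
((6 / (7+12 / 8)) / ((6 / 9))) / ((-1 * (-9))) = 2 / 17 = 0.12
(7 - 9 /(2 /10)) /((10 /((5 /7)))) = -19 /7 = -2.71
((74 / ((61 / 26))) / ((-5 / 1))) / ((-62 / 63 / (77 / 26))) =179487 / 9455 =18.98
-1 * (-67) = 67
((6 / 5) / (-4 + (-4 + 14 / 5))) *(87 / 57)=-0.35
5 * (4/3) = 20/3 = 6.67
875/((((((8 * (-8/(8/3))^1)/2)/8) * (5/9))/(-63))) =66150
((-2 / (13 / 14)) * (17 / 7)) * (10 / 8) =-85 / 13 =-6.54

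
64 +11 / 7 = 459 / 7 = 65.57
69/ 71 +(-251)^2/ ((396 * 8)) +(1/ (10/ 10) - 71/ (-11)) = 6368399/ 224928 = 28.31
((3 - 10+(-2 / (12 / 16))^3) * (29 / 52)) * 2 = -20329 / 702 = -28.96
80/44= 20/11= 1.82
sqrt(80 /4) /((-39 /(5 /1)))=-10 *sqrt(5) /39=-0.57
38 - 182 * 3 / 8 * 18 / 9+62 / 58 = -5651 / 58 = -97.43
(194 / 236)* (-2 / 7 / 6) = -97 / 2478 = -0.04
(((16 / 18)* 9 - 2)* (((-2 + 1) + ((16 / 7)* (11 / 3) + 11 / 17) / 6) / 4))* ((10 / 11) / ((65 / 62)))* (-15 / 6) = -167555 / 102102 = -1.64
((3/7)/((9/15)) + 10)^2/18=625/98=6.38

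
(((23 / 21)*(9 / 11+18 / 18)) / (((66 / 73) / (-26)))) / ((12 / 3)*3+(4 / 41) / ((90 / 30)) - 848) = 4474535 / 65318946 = 0.07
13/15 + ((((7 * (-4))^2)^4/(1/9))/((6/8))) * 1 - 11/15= 68004359700482/15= 4533623980032.13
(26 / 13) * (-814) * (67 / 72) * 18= -27269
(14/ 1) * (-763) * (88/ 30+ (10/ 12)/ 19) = -9063677/ 285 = -31802.38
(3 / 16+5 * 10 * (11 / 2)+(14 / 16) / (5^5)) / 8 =13759389 / 400000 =34.40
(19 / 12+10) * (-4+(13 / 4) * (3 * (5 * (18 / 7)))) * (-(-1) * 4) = 236161 / 42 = 5622.88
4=4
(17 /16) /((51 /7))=7 /48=0.15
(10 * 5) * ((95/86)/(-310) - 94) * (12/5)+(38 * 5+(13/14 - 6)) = -207064203/18662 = -11095.50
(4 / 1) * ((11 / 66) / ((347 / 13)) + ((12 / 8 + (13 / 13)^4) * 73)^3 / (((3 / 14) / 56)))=6614456051026 / 1041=6353944333.36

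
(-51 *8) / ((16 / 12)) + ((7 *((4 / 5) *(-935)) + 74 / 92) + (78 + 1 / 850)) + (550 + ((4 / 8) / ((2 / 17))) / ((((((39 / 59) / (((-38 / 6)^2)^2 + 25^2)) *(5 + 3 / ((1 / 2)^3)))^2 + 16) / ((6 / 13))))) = -1138510958460442951171666 / 231730979363179103275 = -4913.07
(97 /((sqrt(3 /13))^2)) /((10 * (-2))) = -21.02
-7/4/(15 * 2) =-7/120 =-0.06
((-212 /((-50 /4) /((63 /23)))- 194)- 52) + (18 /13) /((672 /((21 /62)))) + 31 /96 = -199.22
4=4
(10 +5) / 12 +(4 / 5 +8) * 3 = 27.65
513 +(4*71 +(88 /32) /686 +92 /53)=116162335 /145432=798.74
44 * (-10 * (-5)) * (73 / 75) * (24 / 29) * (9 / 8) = 57816 / 29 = 1993.66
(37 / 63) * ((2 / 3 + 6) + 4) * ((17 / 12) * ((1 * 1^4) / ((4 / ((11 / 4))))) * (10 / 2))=34595 / 1134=30.51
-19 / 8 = -2.38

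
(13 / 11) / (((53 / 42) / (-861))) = -470106 / 583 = -806.36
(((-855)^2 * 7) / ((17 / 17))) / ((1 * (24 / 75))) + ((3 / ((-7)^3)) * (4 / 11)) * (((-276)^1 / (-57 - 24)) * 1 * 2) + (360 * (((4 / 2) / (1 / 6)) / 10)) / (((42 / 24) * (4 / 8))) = 4344231901435 / 271656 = 15991665.57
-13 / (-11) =13 / 11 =1.18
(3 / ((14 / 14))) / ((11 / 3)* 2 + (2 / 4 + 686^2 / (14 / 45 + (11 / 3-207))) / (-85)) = 1747260 / 20150269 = 0.09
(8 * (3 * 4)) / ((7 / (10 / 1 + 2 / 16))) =972 / 7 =138.86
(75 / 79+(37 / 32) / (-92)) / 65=217877 / 15117440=0.01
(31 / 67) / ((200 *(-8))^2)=31 / 171520000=0.00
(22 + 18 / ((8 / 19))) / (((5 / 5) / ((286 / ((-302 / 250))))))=-4629625 / 302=-15329.88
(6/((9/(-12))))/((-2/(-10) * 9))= -40/9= -4.44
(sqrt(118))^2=118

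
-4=-4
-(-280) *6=1680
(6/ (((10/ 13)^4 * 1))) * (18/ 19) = 771147/ 47500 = 16.23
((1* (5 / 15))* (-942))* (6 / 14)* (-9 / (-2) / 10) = -4239 / 70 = -60.56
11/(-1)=-11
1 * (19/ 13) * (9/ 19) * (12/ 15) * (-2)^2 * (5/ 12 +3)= 7.57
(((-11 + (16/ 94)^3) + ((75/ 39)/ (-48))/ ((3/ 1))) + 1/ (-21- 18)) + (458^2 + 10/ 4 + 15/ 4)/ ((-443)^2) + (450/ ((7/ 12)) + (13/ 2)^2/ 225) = 1694649101981491069/ 2224967464028400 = 761.65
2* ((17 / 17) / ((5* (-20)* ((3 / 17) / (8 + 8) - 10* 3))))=136 / 203925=0.00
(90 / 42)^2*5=1125 / 49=22.96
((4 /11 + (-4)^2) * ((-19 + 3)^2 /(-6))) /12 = -640 /11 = -58.18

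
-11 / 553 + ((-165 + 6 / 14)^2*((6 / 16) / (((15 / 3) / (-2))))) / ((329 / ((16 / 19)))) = -1260501227 / 120988105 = -10.42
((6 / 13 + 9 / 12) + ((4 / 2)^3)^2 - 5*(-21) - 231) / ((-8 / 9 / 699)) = 19885851 / 416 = 47802.53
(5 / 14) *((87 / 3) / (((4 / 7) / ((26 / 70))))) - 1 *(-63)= 3905 / 56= 69.73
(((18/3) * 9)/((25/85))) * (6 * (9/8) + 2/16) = 5049/4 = 1262.25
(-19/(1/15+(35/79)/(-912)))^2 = 5205333510400/63154809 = 82421.81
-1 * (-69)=69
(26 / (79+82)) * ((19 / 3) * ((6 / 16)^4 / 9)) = 0.00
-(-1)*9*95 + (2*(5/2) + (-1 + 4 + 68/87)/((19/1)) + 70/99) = 46961567/54549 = 860.91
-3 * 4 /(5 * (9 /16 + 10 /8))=-192 /145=-1.32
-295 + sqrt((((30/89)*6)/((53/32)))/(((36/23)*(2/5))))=-295 + 20*sqrt(108491)/4717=-293.60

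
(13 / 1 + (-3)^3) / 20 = -7 / 10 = -0.70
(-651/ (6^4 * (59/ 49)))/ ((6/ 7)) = -0.49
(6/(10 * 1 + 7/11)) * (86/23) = 1892/897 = 2.11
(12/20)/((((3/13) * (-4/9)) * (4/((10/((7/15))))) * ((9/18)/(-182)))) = 22815/2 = 11407.50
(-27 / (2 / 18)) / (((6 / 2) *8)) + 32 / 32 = -73 / 8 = -9.12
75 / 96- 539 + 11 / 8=-17179 / 32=-536.84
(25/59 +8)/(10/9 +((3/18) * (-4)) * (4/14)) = 31311/3422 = 9.15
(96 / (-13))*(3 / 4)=-72 / 13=-5.54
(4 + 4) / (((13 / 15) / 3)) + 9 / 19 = 6957 / 247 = 28.17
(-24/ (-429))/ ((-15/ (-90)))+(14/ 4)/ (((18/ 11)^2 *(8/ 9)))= 148769/ 82368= 1.81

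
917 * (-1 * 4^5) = -939008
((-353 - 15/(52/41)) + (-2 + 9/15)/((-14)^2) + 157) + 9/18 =-94337/455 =-207.33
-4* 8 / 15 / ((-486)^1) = 16 / 3645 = 0.00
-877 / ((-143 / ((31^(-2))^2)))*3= 2631 / 132063503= 0.00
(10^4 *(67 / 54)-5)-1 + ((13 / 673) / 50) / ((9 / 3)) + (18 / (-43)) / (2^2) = 242244880328 / 19533825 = 12401.30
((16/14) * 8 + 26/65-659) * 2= -45462/35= -1298.91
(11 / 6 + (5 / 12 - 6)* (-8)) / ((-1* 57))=-31 / 38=-0.82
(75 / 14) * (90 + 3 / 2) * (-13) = -6372.32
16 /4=4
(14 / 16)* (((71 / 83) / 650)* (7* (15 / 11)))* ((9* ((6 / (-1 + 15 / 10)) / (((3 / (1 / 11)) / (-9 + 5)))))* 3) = -281799 / 652795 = -0.43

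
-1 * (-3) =3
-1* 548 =-548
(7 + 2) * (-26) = -234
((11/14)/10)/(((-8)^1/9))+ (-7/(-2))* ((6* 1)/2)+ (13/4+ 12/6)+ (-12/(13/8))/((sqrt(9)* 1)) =192193/14560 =13.20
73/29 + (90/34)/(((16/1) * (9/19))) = 22611/7888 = 2.87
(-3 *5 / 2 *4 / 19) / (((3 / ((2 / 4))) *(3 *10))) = -1 / 114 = -0.01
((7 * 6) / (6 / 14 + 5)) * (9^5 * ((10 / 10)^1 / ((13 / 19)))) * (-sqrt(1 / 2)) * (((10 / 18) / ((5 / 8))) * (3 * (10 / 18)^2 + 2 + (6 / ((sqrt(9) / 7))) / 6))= -20289528 * sqrt(2) / 13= -2207209.67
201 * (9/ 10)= 1809/ 10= 180.90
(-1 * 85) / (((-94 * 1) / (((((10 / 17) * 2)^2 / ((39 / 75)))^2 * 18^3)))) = 1458000000000 / 39023959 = 37361.66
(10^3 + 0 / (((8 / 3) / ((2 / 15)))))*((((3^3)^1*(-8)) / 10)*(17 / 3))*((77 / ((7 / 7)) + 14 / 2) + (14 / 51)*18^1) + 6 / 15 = -54431998 / 5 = -10886399.60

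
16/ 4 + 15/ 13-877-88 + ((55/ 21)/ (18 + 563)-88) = -166201307/ 158613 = -1047.84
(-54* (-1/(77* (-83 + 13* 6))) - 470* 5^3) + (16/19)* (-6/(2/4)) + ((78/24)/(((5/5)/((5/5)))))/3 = -5157879257/87780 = -58759.16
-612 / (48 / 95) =-4845 / 4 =-1211.25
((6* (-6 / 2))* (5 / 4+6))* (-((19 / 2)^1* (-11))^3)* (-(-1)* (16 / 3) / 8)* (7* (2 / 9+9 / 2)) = -157526571895 / 48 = -3281803581.15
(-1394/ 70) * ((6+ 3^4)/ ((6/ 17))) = -343621/ 70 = -4908.87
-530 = -530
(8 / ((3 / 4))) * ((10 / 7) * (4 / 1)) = 60.95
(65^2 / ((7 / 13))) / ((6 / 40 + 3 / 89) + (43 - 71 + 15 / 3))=-97766500 / 284291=-343.90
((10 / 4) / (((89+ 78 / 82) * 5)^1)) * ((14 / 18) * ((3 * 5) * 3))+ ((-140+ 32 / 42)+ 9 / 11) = -235516115 / 1703856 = -138.23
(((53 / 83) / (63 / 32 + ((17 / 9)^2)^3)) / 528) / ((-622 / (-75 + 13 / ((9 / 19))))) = 446489172 / 228824834113513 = 0.00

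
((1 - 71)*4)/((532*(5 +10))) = -2/57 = -0.04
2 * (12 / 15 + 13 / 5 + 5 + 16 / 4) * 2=248 / 5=49.60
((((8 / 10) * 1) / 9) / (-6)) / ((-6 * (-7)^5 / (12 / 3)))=-4 / 6806835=-0.00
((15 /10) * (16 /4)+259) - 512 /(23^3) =3223743 /12167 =264.96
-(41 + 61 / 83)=-41.73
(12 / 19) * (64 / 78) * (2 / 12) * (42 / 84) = 32 / 741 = 0.04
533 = 533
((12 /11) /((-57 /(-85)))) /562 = 170 /58729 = 0.00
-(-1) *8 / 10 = 0.80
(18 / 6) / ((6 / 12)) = 6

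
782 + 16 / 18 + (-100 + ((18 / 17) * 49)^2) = 8777510 / 2601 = 3374.67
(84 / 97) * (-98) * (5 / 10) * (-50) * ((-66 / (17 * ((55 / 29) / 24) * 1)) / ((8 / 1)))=-21485520 / 1649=-13029.42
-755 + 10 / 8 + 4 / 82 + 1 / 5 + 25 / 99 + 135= -618.25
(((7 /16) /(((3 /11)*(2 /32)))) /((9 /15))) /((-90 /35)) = -2695 /162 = -16.64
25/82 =0.30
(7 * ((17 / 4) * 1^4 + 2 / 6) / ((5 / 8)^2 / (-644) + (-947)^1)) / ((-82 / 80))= 0.03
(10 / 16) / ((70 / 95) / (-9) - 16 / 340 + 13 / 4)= 72675 / 362918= 0.20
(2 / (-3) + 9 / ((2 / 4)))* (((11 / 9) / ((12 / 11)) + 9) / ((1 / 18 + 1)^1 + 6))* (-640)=-18187520 / 1143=-15912.09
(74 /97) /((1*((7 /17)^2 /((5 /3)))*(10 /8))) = 85544 /14259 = 6.00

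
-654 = -654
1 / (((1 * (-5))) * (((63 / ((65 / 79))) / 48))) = -0.13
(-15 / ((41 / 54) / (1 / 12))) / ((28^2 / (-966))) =9315 / 4592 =2.03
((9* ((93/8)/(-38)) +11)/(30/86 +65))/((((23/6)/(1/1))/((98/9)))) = 229663/640680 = 0.36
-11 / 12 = -0.92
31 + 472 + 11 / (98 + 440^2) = 97430105 / 193698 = 503.00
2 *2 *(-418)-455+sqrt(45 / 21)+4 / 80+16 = -42219 / 20+sqrt(105) / 7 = -2109.49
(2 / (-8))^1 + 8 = 31 / 4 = 7.75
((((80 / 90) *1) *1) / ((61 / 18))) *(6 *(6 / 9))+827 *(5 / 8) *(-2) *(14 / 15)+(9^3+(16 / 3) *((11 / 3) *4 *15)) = 114503 / 122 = 938.55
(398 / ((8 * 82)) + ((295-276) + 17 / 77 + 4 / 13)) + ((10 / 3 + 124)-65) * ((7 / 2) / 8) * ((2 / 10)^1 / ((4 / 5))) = 212385301 / 7879872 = 26.95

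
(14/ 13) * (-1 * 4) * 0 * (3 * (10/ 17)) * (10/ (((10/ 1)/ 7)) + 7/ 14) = 0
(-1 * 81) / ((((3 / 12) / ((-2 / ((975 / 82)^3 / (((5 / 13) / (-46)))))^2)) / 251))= -305222698109696 / 37926698854306640625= -0.00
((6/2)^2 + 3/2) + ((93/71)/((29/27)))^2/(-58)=1287769404/122944949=10.47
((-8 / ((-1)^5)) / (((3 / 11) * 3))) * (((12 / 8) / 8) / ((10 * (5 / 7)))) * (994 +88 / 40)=383537 / 1500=255.69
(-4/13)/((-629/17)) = 4/481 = 0.01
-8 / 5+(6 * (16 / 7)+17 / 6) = 3139 / 210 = 14.95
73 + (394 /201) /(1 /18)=7255 /67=108.28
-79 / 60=-1.32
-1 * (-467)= 467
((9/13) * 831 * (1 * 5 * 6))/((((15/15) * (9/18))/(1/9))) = 49860/13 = 3835.38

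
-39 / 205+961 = 196966 / 205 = 960.81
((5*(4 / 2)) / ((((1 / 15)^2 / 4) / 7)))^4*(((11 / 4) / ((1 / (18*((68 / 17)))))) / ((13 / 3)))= 9357258834000000000000 / 13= 719789141076923076923.08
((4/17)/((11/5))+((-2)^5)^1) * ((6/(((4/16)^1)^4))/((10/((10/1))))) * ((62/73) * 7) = -3975745536/13651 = -291242.07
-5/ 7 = -0.71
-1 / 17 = -0.06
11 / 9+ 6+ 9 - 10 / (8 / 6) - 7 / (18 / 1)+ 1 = 28 / 3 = 9.33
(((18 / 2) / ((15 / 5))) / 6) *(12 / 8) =3 / 4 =0.75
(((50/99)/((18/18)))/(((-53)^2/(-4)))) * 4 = -800/278091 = -0.00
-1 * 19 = -19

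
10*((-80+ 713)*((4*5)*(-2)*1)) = -253200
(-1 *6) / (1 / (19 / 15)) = -38 / 5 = -7.60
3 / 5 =0.60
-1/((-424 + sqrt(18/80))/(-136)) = -2306560/7191031 -816*sqrt(10)/7191031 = -0.32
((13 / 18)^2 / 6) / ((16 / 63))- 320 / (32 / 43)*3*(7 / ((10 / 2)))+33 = -6126305 / 3456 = -1772.66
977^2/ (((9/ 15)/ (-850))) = -4056748250/ 3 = -1352249416.67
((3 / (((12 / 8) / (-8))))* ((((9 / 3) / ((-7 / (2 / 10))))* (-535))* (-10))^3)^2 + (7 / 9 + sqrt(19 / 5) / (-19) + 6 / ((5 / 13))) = 2380575280567346751.05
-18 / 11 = -1.64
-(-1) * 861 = 861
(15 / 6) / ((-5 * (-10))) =1 / 20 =0.05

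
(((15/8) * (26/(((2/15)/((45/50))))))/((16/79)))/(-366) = -138645/31232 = -4.44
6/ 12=1/ 2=0.50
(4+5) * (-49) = -441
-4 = -4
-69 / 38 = -1.82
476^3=107850176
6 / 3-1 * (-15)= 17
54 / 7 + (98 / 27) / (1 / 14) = 11062 / 189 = 58.53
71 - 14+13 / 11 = 640 / 11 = 58.18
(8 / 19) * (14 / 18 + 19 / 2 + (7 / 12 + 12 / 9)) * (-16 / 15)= -14048 / 2565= -5.48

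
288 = 288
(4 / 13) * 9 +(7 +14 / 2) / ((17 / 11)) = 2614 / 221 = 11.83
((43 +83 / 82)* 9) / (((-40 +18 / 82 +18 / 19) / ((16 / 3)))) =-1645704 / 30251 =-54.40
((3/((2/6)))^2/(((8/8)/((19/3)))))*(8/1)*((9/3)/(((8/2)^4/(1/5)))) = 1539/160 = 9.62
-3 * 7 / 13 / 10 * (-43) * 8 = 3612 / 65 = 55.57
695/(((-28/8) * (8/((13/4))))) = -9035/112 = -80.67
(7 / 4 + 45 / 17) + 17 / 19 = 6837 / 1292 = 5.29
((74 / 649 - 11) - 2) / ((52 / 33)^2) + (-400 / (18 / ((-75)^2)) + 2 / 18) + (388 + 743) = -177861374953 / 1435824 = -123874.08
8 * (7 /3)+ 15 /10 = 121 /6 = 20.17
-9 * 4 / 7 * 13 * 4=-1872 / 7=-267.43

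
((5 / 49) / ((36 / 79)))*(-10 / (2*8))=-1975 / 14112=-0.14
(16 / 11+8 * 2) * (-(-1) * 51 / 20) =2448 / 55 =44.51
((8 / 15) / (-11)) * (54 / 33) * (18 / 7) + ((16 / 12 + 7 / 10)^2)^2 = 11587459327 / 686070000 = 16.89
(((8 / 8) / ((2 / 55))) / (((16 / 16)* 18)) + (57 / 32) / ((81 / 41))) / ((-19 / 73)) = -153227 / 16416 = -9.33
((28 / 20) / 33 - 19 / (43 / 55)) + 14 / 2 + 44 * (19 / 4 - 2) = 736036 / 7095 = 103.74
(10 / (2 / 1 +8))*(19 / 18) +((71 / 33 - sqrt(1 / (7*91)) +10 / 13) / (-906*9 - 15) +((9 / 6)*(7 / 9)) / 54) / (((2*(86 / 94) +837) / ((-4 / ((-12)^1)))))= 47*sqrt(13) / 87923151225 +23685609787 / 22438819260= 1.06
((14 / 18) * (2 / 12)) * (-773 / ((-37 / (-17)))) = -91987 / 1998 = -46.04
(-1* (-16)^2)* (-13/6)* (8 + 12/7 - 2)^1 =29952/7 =4278.86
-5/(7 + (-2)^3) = 5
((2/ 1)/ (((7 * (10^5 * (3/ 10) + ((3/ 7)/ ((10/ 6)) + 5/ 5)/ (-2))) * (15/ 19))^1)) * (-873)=-291/ 27631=-0.01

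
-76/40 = -19/10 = -1.90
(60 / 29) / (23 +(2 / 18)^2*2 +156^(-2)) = 13141440 / 146246101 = 0.09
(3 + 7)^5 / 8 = 12500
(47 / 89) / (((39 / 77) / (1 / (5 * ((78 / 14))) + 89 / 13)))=4856698 / 676845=7.18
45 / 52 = 0.87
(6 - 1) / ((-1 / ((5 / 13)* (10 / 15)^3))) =-200 / 351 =-0.57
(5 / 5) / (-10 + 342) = 0.00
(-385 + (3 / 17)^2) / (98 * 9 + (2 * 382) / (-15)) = -834420 / 1801337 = -0.46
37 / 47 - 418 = -19609 / 47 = -417.21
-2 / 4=-1 / 2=-0.50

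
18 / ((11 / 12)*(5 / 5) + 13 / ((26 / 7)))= 216 / 53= 4.08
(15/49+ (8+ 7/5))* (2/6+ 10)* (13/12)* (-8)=-1916668/2205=-869.24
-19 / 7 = -2.71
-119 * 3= -357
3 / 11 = 0.27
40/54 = 0.74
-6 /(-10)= 3 /5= 0.60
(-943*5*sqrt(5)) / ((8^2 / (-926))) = 2183045*sqrt(5) / 32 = 152544.91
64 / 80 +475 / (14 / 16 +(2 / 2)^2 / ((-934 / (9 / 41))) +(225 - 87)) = 448882124 / 106361405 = 4.22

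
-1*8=-8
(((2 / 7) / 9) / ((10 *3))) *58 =58 / 945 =0.06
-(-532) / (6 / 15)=1330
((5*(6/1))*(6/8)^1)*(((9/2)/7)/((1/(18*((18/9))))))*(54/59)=196830/413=476.59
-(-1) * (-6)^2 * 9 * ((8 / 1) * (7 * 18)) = 326592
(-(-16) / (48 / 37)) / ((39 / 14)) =518 / 117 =4.43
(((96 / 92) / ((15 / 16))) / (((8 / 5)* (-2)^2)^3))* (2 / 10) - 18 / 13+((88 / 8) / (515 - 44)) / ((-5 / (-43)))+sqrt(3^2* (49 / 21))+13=sqrt(21)+2130160627 / 180261120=16.40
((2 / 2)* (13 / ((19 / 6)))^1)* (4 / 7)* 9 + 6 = 3606 / 133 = 27.11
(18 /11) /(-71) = -18 /781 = -0.02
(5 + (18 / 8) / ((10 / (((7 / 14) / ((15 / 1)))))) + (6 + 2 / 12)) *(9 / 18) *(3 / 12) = 13409 / 9600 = 1.40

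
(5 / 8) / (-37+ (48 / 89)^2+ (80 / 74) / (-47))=-0.02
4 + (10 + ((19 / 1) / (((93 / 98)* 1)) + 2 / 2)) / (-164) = 58123 / 15252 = 3.81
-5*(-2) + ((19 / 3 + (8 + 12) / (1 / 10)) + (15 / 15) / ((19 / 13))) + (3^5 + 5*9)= 28786 / 57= 505.02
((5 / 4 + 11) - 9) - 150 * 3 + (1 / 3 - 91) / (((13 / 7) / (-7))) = -16381 / 156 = -105.01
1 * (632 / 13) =632 / 13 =48.62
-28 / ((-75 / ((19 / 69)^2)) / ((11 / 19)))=5852 / 357075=0.02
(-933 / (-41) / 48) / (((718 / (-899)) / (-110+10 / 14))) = 213885585 / 3297056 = 64.87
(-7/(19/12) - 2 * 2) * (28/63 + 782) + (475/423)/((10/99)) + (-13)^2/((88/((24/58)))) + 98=-16611121034/2563803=-6479.09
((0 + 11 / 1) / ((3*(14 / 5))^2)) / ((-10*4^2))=-55 / 56448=-0.00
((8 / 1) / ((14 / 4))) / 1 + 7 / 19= 353 / 133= 2.65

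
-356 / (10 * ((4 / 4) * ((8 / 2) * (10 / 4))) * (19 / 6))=-534 / 475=-1.12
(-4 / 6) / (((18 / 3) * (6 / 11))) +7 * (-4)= -1523 / 54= -28.20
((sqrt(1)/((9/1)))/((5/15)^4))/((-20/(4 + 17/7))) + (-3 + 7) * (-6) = -753/28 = -26.89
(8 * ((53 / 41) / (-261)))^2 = 179776 / 114511401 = 0.00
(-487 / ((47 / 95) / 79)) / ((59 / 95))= -347218825 / 2773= -125214.15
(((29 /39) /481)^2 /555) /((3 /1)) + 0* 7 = 841 /585913634865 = 0.00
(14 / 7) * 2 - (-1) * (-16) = -12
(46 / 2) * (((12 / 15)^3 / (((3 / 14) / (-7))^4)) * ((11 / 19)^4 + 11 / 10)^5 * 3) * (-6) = -9282265092853035598170068460821591548608 / 14683583381853889919279531640625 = -632152578.25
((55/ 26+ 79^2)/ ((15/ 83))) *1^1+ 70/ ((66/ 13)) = 148258223/ 4290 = 34559.03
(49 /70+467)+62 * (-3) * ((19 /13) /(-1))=96141 /130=739.55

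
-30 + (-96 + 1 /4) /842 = -101423 /3368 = -30.11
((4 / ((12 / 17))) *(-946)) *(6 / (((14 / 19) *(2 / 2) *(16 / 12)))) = -458337 / 14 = -32738.36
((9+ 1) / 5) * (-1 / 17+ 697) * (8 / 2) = 94784 / 17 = 5575.53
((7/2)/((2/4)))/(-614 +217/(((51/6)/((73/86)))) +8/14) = -35819/3028027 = -0.01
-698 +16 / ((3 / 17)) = -1822 / 3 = -607.33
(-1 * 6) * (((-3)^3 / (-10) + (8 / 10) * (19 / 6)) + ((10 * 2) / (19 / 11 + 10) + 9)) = -20561 / 215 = -95.63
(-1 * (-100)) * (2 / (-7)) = -200 / 7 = -28.57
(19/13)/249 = 19/3237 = 0.01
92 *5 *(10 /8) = 575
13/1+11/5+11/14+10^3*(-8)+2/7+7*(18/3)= -555921/70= -7941.73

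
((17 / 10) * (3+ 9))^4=108243216 / 625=173189.15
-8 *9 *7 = -504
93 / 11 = 8.45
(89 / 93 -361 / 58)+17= 63287 / 5394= 11.73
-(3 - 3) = 0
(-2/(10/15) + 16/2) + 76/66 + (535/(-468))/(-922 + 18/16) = 58336309/9481329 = 6.15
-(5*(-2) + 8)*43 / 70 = 1.23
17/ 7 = 2.43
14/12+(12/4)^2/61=481/366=1.31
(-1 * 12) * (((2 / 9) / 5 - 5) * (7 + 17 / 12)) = 22523 / 45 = 500.51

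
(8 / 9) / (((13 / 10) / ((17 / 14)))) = 680 / 819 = 0.83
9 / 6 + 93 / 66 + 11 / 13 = 537 / 143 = 3.76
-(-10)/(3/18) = 60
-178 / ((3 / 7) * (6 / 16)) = -9968 / 9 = -1107.56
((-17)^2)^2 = 83521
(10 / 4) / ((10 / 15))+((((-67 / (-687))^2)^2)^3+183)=8256603826920246997208048300056723951 / 44212068684981067021860400367486724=186.75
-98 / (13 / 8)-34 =-1226 / 13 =-94.31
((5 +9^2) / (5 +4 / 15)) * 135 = 174150 / 79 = 2204.43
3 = 3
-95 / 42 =-2.26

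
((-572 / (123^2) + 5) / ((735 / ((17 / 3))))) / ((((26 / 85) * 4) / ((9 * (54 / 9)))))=21696097 / 12849564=1.69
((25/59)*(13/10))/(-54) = -65/6372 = -0.01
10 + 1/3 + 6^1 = 49/3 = 16.33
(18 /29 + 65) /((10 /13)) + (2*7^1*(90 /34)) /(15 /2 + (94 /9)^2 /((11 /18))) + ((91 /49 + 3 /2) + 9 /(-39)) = 56324574297 /635484395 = 88.63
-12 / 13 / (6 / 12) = -1.85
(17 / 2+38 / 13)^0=1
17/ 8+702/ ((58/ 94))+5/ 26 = 1140.04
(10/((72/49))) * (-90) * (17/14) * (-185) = 550375/4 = 137593.75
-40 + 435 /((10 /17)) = 1399 /2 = 699.50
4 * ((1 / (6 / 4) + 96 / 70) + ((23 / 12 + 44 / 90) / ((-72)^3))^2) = 8.15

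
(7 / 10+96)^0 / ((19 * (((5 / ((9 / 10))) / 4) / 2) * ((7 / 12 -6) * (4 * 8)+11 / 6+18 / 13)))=-936 / 2100925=-0.00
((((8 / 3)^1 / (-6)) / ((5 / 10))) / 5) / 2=-4 / 45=-0.09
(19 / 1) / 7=19 / 7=2.71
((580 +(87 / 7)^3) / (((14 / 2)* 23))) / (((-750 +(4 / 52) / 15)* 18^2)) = -55733795 / 872241320916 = -0.00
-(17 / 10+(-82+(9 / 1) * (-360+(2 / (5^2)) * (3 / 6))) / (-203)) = -26191 / 1450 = -18.06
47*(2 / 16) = 47 / 8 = 5.88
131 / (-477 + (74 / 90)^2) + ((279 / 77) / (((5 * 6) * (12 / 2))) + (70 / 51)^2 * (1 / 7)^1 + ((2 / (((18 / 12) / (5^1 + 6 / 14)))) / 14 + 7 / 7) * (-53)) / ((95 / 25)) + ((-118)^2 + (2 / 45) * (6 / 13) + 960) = 6205262692694124727 / 417506778123435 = 14862.66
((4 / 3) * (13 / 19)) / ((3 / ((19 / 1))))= 5.78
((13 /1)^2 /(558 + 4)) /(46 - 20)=13 /1124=0.01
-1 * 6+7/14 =-11/2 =-5.50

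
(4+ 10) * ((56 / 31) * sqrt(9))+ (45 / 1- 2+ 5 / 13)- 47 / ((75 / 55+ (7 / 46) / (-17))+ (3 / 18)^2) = 237249504 / 2782715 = 85.26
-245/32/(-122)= 245/3904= 0.06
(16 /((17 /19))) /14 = 152 /119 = 1.28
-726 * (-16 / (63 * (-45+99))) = 1936 / 567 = 3.41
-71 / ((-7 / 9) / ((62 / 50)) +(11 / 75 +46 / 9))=-165075 / 10766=-15.33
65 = 65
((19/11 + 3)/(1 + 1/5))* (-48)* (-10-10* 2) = 62400/11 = 5672.73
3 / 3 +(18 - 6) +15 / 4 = 67 / 4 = 16.75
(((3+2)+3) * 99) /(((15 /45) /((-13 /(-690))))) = 5148 /115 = 44.77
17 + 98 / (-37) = 531 / 37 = 14.35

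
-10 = -10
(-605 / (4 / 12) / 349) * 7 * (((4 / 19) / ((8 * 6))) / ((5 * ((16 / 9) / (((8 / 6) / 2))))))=-2541 / 212192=-0.01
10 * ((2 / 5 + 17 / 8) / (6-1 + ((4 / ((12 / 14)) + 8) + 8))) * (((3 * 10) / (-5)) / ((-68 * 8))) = 909 / 83776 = 0.01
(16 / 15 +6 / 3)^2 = 2116 / 225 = 9.40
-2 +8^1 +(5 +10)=21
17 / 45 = 0.38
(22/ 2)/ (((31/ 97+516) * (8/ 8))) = 97/ 4553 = 0.02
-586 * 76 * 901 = -40126936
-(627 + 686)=-1313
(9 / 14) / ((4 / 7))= 9 / 8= 1.12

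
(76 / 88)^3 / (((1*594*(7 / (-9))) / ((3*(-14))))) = 6859 / 117128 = 0.06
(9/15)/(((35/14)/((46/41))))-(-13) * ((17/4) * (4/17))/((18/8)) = 55784/9225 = 6.05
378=378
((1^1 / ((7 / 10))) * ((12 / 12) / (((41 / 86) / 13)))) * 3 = 33540 / 287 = 116.86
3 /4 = 0.75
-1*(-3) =3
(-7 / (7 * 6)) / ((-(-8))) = -1 / 48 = -0.02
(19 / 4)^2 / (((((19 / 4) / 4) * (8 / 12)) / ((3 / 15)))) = 57 / 10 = 5.70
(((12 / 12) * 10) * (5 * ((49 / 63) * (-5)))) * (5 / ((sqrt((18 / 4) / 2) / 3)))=-17500 / 9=-1944.44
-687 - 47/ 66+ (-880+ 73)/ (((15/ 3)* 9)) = -77621/ 110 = -705.65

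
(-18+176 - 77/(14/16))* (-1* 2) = -140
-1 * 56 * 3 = -168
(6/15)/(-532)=-1/1330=-0.00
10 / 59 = 0.17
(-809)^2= 654481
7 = 7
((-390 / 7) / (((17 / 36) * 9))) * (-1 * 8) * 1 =12480 / 119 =104.87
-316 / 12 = -79 / 3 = -26.33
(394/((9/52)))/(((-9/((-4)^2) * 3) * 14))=-163904/1701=-96.36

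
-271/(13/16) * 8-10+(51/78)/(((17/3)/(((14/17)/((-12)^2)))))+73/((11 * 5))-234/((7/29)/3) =-22810671017/4084080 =-5585.27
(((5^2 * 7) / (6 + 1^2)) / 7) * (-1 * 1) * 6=-150 / 7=-21.43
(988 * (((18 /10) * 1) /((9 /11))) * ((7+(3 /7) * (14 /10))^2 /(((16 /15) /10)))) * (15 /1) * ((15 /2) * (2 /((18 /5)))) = 73562775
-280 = -280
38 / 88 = 19 / 44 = 0.43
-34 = -34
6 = 6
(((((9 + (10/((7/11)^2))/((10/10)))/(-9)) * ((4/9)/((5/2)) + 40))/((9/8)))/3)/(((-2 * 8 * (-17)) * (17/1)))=-1492504/154850535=-0.01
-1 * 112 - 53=-165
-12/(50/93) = -558/25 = -22.32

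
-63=-63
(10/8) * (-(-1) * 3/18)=5/24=0.21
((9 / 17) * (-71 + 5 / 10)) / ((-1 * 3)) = 423 / 34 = 12.44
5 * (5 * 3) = 75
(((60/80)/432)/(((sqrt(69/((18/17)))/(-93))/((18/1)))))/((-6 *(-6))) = -31 *sqrt(2346)/150144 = -0.01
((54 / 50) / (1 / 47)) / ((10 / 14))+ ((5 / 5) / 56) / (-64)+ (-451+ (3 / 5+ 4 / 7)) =-169686653 / 448000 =-378.76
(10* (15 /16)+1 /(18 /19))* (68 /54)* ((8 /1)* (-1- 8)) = -25534 /27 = -945.70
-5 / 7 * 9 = -45 / 7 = -6.43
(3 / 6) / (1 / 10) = 5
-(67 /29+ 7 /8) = -3.19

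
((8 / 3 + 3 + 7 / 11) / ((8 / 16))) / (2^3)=52 / 33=1.58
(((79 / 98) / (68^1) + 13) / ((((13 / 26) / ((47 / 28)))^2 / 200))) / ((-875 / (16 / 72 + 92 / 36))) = -957722995 / 10285884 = -93.11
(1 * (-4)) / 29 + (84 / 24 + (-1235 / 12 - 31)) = -45433 / 348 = -130.55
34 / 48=17 / 24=0.71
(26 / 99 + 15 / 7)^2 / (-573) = -2778889 / 275182677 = -0.01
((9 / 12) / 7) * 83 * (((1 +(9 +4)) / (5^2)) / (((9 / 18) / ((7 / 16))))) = 1743 / 400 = 4.36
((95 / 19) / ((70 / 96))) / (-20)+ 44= 1528 / 35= 43.66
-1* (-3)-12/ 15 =11/ 5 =2.20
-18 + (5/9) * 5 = -137/9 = -15.22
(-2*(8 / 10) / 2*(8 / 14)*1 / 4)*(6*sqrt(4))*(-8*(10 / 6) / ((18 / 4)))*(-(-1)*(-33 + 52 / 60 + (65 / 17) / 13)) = -2078464 / 16065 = -129.38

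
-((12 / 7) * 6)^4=-26873856 / 2401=-11192.78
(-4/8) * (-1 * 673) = 673/2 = 336.50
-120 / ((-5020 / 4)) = 24 / 251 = 0.10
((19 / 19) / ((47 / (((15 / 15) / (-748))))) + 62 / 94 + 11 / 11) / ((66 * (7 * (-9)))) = -58343 / 146178648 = -0.00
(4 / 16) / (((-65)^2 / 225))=9 / 676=0.01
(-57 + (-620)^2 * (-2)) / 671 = -1145.84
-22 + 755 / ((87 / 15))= 3137 / 29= 108.17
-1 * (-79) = 79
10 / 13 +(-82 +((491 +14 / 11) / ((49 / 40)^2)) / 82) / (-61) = 1758542276 / 858700843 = 2.05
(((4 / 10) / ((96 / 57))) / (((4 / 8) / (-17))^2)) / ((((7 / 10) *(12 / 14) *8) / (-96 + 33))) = -3603.47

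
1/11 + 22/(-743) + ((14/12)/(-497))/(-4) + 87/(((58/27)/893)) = 503684184745/13926792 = 36166.56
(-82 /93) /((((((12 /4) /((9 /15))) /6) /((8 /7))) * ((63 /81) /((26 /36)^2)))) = -55432 /68355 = -0.81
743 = 743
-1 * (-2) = 2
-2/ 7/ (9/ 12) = -8/ 21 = -0.38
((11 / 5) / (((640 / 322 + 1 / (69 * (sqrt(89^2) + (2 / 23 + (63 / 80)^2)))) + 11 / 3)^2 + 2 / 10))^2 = 200222393984064218303631999565914206061801 / 42818520829243683708268276725100718345877796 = 0.00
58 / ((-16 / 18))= -65.25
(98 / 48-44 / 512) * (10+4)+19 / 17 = 93017 / 3264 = 28.50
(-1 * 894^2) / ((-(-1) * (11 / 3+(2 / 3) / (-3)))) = -7193124 / 31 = -232036.26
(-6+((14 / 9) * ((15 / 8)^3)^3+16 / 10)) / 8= 148025558117 / 2684354560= 55.14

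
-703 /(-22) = 703 /22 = 31.95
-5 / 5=-1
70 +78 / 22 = 809 / 11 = 73.55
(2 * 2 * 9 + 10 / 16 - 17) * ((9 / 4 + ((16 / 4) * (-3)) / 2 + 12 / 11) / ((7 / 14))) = -18369 / 176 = -104.37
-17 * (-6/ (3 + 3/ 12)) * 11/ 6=748/ 13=57.54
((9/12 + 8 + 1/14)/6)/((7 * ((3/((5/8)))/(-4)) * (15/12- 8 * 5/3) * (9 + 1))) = 247/170520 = 0.00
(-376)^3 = -53157376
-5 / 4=-1.25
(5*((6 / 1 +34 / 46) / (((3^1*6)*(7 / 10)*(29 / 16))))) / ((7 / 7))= 62000 / 42021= 1.48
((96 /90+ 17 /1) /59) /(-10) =-271 /8850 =-0.03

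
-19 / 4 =-4.75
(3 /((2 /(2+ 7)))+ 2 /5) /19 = 139 /190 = 0.73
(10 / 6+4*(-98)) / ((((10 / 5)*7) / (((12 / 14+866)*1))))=-3552814 / 147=-24168.80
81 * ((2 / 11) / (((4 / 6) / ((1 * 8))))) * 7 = 13608 / 11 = 1237.09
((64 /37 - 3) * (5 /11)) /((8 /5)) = -1175 /3256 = -0.36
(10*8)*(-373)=-29840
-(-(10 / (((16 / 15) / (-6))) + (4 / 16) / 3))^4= -12897917761 / 1296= -9952097.04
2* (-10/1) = -20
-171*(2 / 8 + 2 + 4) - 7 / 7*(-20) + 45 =-4015 / 4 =-1003.75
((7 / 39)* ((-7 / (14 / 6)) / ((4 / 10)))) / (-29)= 35 / 754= 0.05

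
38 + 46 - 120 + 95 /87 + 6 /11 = -32885 /957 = -34.36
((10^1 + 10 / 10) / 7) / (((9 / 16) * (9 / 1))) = 176 / 567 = 0.31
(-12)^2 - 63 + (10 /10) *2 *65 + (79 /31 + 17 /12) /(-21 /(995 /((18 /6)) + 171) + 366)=211.01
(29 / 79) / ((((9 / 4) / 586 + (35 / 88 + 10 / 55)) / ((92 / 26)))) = 747736 / 335829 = 2.23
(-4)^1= -4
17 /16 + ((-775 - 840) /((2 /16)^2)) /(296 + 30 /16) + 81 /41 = -537683961 /1563248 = -343.95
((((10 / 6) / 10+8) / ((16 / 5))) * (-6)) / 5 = -49 / 16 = -3.06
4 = 4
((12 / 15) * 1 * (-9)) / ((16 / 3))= -27 / 20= -1.35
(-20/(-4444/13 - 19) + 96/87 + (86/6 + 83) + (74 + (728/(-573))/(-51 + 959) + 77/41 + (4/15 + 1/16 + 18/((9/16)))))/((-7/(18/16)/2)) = -35989460086018071/541694630048320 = -66.44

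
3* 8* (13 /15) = 104 /5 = 20.80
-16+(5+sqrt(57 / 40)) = -11+sqrt(570) / 20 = -9.81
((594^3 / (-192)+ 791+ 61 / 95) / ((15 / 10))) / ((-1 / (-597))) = -164971795403 / 380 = -434136303.69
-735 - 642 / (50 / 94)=-48549 / 25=-1941.96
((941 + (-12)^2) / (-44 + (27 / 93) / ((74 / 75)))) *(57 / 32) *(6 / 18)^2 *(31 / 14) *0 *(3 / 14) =0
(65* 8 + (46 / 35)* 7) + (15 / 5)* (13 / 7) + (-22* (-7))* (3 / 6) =21412 / 35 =611.77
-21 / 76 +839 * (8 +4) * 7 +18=5357523 / 76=70493.72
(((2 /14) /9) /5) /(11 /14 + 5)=2 /3645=0.00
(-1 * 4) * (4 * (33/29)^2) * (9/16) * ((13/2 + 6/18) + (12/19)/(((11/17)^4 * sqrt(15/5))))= -133947/1682 - 27060804 * sqrt(3)/1933459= -103.88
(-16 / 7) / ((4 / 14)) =-8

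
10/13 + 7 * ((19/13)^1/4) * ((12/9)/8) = 373/312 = 1.20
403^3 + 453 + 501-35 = 65451746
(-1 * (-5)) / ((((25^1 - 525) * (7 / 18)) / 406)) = -261 / 25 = -10.44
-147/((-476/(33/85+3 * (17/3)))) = 15519/2890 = 5.37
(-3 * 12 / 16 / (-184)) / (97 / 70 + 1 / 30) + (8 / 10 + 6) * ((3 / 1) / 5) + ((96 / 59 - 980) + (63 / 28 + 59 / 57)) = -8952613183261 / 9220000800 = -971.00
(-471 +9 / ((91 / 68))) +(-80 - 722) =-115231 / 91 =-1266.27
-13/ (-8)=13/ 8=1.62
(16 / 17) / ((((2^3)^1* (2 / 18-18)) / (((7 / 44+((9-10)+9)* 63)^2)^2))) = -311333308051331727 / 732752768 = -424881790.49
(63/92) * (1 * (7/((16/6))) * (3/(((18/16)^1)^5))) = 50176/16767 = 2.99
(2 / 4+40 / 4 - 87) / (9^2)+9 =145 / 18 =8.06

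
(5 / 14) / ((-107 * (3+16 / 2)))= -5 / 16478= -0.00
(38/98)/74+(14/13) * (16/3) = 812965/141414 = 5.75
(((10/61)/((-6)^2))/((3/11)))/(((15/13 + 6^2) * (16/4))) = 715/6364008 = 0.00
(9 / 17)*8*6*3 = 1296 / 17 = 76.24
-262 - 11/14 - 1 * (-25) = -3329/14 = -237.79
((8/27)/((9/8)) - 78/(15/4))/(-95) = 24952/115425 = 0.22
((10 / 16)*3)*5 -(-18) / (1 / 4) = 651 / 8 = 81.38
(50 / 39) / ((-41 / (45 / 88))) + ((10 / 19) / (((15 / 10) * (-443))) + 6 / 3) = 1174434739 / 592186452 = 1.98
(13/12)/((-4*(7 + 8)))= -13/720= -0.02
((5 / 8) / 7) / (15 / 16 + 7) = 10 / 889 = 0.01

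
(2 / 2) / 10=1 / 10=0.10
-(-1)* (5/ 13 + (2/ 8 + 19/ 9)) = 2.75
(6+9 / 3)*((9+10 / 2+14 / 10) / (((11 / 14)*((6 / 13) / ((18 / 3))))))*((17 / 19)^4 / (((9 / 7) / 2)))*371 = 552671486276 / 651605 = 848169.50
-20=-20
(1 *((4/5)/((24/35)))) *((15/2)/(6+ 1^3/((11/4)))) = 11/8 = 1.38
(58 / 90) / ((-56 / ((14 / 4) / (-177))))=29 / 127440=0.00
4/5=0.80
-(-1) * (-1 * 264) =-264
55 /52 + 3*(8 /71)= 5153 /3692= 1.40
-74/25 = -2.96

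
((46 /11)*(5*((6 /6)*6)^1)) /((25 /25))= 1380 /11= 125.45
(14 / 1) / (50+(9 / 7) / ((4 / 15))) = 392 / 1535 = 0.26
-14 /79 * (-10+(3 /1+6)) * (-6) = -84 /79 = -1.06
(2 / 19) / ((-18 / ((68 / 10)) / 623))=-21182 / 855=-24.77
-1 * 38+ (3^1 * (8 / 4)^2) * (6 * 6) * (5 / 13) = 1666 / 13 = 128.15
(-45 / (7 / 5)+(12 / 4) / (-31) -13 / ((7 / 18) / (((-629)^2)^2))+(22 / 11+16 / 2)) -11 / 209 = -21574151988316617 / 4123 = -5232634486615.72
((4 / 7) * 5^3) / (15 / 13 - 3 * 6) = -6500 / 1533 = -4.24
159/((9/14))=247.33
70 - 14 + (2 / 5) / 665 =186202 / 3325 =56.00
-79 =-79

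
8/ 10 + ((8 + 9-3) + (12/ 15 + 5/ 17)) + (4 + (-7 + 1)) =1181/ 85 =13.89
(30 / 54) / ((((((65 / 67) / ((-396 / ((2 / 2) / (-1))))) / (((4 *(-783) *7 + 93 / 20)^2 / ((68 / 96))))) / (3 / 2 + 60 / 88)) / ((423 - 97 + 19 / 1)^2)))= 8827765952141952432 / 221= 39944642317384400.14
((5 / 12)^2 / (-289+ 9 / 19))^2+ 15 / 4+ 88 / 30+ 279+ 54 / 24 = 897149865732797 / 3115824952320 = 287.93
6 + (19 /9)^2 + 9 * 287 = 2593.46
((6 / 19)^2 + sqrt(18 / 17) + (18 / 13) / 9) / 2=595 / 4693 + 3*sqrt(34) / 34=0.64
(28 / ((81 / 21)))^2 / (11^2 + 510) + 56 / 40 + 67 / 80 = 2.32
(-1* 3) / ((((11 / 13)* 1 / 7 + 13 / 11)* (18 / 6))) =-1001 / 1304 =-0.77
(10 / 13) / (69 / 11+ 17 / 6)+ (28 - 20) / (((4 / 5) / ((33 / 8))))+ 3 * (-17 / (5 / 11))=-11073447 / 156260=-70.87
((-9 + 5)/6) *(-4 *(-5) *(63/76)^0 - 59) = 26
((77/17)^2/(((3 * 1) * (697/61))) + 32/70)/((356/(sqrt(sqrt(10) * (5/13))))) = 22327199 * sqrt(13) * 2^(1/4) * 5^(3/4)/97884352020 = 0.00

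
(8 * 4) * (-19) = -608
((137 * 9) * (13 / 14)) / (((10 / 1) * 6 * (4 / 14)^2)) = 233.76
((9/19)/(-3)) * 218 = -654/19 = -34.42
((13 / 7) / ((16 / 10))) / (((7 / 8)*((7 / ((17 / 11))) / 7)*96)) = 1105 / 51744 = 0.02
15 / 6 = 2.50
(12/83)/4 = 3/83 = 0.04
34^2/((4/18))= 5202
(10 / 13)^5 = 100000 / 371293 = 0.27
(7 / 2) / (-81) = -7 / 162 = -0.04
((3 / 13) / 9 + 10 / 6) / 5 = 0.34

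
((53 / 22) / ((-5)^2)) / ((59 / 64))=1696 / 16225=0.10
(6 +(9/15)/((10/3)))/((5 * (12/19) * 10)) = 0.20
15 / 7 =2.14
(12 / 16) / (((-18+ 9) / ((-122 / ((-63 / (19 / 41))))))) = -1159 / 15498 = -0.07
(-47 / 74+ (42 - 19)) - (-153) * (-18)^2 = 3669983 / 74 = 49594.36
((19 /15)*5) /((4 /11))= 209 /12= 17.42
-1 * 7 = -7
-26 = -26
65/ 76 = 0.86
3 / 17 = 0.18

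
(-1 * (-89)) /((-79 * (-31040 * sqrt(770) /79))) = 89 * sqrt(770) /23900800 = 0.00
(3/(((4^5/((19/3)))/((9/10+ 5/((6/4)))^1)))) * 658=793877/15360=51.68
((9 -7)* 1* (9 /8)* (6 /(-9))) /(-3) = 1 /2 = 0.50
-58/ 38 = -29/ 19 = -1.53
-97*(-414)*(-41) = -1646478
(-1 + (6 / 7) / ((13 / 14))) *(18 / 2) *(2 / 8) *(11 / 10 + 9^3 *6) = -393759 / 520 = -757.23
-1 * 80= -80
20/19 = 1.05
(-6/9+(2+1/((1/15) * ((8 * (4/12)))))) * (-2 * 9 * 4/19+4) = 167/114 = 1.46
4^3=64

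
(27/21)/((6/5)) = 15/14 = 1.07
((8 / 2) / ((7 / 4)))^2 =256 / 49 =5.22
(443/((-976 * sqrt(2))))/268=-0.00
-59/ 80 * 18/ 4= -531/ 160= -3.32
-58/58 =-1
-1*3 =-3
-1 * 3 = -3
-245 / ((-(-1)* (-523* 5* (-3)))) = -49 / 1569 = -0.03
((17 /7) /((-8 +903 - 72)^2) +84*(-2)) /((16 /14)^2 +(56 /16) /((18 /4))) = -50181949881 /622465351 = -80.62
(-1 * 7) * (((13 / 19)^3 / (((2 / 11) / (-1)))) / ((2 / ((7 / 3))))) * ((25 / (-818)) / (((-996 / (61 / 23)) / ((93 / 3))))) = 55982251325 / 1542348541152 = 0.04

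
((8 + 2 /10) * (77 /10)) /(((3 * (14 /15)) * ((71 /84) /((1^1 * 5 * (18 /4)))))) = 85239 /142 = 600.27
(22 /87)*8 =176 /87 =2.02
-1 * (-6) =6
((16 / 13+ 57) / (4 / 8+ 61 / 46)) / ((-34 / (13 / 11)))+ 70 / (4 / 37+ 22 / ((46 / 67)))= 459343189 / 429786588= 1.07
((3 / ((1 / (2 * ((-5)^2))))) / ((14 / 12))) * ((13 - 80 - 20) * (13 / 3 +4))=-652500 / 7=-93214.29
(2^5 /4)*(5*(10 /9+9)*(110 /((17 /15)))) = 2002000 /51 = 39254.90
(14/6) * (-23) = -53.67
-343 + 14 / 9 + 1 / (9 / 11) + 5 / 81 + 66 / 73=-2006023 / 5913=-339.26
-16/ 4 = -4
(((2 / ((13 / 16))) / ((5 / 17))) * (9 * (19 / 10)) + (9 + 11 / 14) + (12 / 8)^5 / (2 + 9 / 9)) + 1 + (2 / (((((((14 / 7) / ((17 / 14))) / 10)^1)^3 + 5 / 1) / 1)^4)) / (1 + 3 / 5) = 78158223686543063870326101254471 / 499628096118829565088577157600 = 156.43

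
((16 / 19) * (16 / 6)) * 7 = 896 / 57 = 15.72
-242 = -242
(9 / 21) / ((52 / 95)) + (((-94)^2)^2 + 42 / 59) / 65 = 9921524111 / 8260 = 1201153.04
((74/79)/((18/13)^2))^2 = 39100009/163788804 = 0.24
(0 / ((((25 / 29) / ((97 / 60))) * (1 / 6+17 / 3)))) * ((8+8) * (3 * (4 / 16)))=0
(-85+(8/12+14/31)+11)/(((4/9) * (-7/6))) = 140.56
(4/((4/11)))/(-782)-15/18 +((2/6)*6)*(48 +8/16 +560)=1216.15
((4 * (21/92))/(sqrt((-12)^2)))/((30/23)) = 7/120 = 0.06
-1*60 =-60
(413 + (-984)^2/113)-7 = 1014134/113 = 8974.64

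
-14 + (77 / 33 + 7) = -14 / 3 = -4.67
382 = 382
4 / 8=0.50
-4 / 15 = -0.27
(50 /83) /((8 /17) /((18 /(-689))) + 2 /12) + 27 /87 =3635667 /13144627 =0.28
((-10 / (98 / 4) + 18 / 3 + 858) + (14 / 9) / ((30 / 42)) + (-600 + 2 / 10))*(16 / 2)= 4691704 / 2205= 2127.76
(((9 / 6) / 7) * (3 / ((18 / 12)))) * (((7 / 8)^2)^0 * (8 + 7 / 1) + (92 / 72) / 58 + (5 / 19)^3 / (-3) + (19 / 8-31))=-5.83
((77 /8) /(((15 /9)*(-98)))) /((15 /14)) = -11 /200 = -0.06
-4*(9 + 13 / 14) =-278 / 7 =-39.71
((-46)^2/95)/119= 2116/11305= 0.19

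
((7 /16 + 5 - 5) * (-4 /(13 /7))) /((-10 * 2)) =49 /1040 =0.05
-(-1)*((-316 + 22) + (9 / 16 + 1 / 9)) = -293.33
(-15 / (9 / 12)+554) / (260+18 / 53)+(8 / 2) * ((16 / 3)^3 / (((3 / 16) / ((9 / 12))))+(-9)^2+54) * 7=3869424065 / 186273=20772.87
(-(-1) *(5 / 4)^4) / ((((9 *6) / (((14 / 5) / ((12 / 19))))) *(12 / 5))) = 83125 / 995328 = 0.08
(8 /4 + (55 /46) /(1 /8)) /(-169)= -266 /3887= -0.07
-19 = -19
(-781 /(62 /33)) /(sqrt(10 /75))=-25773 * sqrt(30) /124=-1138.42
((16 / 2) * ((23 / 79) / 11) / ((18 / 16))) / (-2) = -736 / 7821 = -0.09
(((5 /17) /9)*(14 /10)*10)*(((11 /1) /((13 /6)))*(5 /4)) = 1925 /663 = 2.90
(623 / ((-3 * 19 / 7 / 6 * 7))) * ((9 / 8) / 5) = -5607 / 380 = -14.76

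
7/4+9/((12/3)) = 4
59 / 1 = 59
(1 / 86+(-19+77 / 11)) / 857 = -0.01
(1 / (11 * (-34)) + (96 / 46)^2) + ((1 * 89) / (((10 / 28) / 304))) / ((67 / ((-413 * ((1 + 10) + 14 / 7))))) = -402357399657471 / 66278410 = -6070715.93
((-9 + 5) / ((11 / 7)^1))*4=-112 / 11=-10.18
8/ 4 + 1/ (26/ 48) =50/ 13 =3.85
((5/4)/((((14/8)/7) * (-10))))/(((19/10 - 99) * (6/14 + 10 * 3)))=35/206823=0.00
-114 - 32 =-146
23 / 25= 0.92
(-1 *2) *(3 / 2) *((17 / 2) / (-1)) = 51 / 2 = 25.50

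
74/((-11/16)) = -1184/11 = -107.64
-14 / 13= -1.08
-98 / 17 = -5.76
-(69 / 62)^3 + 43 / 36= -394555 / 2144952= -0.18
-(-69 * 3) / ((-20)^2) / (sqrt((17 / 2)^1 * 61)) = 207 * sqrt(2074) / 414800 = 0.02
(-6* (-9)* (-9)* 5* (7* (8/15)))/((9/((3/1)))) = -3024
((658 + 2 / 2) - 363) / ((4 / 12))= 888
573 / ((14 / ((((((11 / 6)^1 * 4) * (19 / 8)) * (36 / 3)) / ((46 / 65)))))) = 7784205 / 644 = 12087.27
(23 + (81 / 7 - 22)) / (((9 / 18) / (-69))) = -12144 / 7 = -1734.86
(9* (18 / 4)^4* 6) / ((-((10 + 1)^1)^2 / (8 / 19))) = -177147 / 2299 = -77.05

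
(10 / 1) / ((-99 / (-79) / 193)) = 152470 / 99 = 1540.10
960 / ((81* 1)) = 320 / 27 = 11.85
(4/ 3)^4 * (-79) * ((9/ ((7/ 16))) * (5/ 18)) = -1426.74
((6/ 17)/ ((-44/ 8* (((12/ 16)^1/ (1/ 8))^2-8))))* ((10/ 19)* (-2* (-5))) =-300/ 24871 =-0.01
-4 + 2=-2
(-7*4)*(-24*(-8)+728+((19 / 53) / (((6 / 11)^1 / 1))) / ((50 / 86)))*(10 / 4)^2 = -161197.83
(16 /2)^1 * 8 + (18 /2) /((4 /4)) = 73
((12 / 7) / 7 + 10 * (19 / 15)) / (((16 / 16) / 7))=1898 / 21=90.38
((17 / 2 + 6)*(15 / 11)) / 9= 145 / 66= 2.20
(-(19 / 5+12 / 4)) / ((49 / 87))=-2958 / 245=-12.07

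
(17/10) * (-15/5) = -51/10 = -5.10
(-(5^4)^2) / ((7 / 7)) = -390625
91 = 91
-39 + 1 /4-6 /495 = -25583 /660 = -38.76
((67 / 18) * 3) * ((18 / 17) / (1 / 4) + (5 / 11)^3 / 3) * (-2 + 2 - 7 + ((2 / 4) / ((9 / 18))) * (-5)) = -571.72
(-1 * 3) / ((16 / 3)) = -0.56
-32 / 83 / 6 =-16 / 249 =-0.06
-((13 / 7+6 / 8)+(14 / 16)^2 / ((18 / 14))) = -12913 / 4032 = -3.20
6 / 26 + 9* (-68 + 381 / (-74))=-633099 / 962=-658.11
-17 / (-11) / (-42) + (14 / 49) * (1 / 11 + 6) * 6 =437 / 42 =10.40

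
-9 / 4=-2.25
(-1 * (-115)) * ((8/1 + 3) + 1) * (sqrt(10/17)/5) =276 * sqrt(170)/17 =211.68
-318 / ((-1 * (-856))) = -159 / 428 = -0.37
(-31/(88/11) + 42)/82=0.46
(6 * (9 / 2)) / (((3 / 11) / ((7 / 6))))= 231 / 2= 115.50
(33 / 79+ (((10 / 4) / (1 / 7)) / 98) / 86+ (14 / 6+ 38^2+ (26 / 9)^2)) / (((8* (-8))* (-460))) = 22421314907 / 453634836480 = 0.05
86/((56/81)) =3483/28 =124.39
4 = 4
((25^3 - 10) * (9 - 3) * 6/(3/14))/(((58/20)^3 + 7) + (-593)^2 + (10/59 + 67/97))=7.46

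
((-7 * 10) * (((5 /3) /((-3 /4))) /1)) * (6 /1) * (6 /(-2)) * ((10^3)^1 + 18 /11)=-30850400 /11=-2804581.82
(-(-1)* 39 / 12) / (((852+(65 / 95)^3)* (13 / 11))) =75449 / 23384260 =0.00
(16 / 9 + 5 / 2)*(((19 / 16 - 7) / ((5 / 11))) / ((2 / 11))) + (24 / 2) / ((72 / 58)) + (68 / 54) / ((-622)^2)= -243342585763 / 835669440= -291.19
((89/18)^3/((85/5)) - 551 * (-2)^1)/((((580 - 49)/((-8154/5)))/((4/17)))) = -16604210207/20716965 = -801.48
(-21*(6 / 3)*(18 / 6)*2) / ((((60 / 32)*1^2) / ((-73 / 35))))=7008 / 25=280.32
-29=-29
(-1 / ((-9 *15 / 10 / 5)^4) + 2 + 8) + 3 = 6898733 / 531441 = 12.98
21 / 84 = 1 / 4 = 0.25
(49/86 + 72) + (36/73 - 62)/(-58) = 13405267/182062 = 73.63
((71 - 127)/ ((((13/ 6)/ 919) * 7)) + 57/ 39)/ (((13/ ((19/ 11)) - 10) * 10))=837767/ 6110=137.11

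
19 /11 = 1.73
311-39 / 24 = 2475 / 8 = 309.38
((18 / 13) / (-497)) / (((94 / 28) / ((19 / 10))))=-342 / 216905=-0.00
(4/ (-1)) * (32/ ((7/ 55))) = -7040/ 7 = -1005.71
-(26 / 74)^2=-169 / 1369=-0.12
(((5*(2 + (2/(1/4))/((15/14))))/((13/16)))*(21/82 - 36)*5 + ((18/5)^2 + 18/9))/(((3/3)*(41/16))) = -2216554528/546325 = -4057.21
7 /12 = 0.58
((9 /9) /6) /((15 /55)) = 11 /18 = 0.61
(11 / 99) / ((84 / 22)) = 11 / 378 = 0.03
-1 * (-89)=89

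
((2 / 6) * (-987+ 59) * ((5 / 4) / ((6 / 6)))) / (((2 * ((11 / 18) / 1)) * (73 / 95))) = -330600 / 803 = -411.71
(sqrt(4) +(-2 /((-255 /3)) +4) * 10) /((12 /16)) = 2872 /51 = 56.31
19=19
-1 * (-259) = 259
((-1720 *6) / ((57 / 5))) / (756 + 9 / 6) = -6880 / 5757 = -1.20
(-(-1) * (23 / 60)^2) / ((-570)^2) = 529 / 1169640000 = 0.00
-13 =-13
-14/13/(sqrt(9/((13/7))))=-2 * sqrt(91)/39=-0.49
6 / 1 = 6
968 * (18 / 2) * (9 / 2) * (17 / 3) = 222156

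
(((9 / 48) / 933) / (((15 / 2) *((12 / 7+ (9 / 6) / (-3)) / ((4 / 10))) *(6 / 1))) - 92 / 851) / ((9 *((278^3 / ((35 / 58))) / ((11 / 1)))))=-1465536457 / 394901178984060480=-0.00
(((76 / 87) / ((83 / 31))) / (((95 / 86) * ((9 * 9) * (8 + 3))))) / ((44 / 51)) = 45322 / 117955035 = 0.00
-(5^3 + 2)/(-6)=127/6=21.17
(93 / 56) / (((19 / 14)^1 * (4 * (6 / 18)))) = 279 / 304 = 0.92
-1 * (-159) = 159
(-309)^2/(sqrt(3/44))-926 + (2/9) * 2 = -8330/9 + 63654 * sqrt(33) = 364738.84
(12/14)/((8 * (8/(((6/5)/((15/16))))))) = 0.02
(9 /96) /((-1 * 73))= -3 /2336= -0.00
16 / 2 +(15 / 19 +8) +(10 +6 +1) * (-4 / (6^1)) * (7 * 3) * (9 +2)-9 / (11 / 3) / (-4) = -2600.60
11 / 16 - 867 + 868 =27 / 16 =1.69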